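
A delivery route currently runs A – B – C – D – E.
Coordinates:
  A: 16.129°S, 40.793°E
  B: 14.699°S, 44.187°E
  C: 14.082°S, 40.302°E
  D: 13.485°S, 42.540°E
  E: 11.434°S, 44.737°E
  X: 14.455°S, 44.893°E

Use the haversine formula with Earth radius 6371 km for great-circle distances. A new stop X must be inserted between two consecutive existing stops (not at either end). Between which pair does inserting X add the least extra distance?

between B and C

Added distance for inserting X between each consecutive pair:
A–B: 161.1 km
B–C: 153.1 km
C–D: 521.7 km
D–E: 282.2 km
Smallest added distance is 153.1 km, inserting between B and C.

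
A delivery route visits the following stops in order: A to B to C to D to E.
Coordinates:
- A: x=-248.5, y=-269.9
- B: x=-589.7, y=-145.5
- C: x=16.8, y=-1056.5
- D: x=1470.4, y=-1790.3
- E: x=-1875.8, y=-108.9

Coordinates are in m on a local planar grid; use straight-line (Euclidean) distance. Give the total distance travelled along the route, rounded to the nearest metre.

Leg distances:
A→B: 363.2 m  (cumulative 363.2 m)
B→C: 1094.4 m  (cumulative 1457.6 m)
C→D: 1628.3 m  (cumulative 3085.9 m)
D→E: 3744.9 m  (cumulative 6830.8 m)
Total route length ≈ 6831 m.

6831 m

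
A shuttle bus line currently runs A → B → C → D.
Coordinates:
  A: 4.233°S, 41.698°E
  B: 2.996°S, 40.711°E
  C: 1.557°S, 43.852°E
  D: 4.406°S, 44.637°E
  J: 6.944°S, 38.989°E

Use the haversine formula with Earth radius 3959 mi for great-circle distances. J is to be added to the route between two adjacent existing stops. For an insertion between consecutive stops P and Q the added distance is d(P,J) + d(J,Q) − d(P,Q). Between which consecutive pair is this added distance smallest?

between A and B

Added distance for inserting J between each consecutive pair:
A–B: 452.3 mi
B–C: 559.6 mi
C–D: 722.7 mi
Smallest added distance is 452.3 mi, inserting between A and B.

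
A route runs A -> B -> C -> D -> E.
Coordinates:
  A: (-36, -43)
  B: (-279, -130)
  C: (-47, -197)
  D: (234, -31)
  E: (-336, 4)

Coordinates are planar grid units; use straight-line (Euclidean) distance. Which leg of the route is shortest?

B–C

Leg distances:
A→B: 258.1
B→C: 241.5
C→D: 326.4
D→E: 571.1
The shortest leg is B–C at 241.5.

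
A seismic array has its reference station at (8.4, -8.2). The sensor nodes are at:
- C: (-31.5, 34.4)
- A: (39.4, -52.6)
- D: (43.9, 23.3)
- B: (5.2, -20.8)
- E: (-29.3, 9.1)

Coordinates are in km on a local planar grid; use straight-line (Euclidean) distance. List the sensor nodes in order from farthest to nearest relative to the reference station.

C, A, D, E, B

Distance from the reference station at (8.4, -8.2) to each:
C (-31.5, 34.4): 58.4 km
A (39.4, -52.6): 54.2 km
D (43.9, 23.3): 47.5 km
E (-29.3, 9.1): 41.5 km
B (5.2, -20.8): 13.0 km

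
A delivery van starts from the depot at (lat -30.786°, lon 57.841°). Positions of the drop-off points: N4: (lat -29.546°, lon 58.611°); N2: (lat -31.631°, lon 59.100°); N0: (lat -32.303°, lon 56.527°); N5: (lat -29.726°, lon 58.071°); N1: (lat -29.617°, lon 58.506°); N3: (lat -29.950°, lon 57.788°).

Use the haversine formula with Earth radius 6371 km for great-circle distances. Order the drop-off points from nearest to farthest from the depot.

N3, N5, N1, N2, N4, N0

Distance from the depot at (lat -30.786°, lon 57.841°) to each:
N3 (lat -29.950°, lon 57.788°): 93.1 km
N5 (lat -29.726°, lon 58.071°): 119.9 km
N1 (lat -29.617°, lon 58.506°): 144.8 km
N2 (lat -31.631°, lon 59.100°): 152.2 km
N4 (lat -29.546°, lon 58.611°): 156.5 km
N0 (lat -32.303°, lon 56.527°): 209.7 km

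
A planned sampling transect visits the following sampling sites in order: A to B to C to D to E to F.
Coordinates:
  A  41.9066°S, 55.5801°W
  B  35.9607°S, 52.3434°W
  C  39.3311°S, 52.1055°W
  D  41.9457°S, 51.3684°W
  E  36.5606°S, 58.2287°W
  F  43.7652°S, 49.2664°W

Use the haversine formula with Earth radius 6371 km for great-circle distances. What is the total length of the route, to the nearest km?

3335 km

Leg distances:
A→B: 717.8 km  (cumulative 717.8 km)
B→C: 375.4 km  (cumulative 1093.2 km)
C→D: 297.3 km  (cumulative 1390.5 km)
D→E: 840.6 km  (cumulative 2231.1 km)
E→F: 1104.0 km  (cumulative 3335.1 km)
Total route length ≈ 3335 km.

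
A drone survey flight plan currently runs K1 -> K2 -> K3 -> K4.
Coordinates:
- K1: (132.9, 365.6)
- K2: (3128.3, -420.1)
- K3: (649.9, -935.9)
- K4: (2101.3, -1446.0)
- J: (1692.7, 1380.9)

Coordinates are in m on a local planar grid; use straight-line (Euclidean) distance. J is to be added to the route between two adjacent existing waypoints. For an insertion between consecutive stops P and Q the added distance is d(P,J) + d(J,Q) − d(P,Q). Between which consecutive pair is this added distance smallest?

Added distance for inserting J between each consecutive pair:
K1–K2: 1067.6 m
K2–K3: 2312.3 m
K3–K4: 3858.5 m
Smallest added distance is 1067.6 m, inserting between K1 and K2.

between K1 and K2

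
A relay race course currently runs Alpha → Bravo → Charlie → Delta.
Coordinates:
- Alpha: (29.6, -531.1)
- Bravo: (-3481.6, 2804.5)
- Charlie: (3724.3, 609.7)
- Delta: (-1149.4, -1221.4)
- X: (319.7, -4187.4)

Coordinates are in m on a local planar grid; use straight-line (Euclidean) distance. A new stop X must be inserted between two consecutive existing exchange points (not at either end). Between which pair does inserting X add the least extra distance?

between Charlie and Delta

Added distance for inserting X between each consecutive pair:
Alpha–Bravo: 6783.2 m
Bravo–Charlie: 6308.2 m
Charlie–Delta: 3986.0 m
Smallest added distance is 3986.0 m, inserting between Charlie and Delta.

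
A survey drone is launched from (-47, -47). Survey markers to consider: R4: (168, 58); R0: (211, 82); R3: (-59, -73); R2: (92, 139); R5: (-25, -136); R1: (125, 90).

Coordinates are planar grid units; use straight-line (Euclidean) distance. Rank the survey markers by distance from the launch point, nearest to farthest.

Computing each straight-line distance from (-47, -47):
R3 (-59, -73): 28.6
R5 (-25, -136): 91.7
R1 (125, 90): 219.9
R2 (92, 139): 232.2
R4 (168, 58): 239.3
R0 (211, 82): 288.5

R3, R5, R1, R2, R4, R0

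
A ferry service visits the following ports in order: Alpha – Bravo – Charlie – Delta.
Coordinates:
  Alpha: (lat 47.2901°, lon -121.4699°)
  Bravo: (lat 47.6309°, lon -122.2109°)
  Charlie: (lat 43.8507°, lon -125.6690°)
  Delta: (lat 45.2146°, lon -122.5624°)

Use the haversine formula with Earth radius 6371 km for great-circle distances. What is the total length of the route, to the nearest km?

Leg distances:
Alpha→Bravo: 67.4 km  (cumulative 67.4 km)
Bravo→Charlie: 498.6 km  (cumulative 566.0 km)
Charlie→Delta: 289.2 km  (cumulative 855.1 km)
Total route length ≈ 855 km.

855 km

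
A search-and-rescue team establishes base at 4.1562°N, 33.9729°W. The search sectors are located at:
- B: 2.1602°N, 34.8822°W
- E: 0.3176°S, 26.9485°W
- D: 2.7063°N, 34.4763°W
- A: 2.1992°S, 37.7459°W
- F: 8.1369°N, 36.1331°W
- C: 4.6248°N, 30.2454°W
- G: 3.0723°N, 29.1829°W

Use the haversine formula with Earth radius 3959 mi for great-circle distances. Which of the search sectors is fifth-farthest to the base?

Distances from the base (4.1562°N, 33.9729°W):
E: 575.1 mi
A: 510.6 mi
G: 338.7 mi
F: 312.5 mi
C: 258.8 mi
B: 151.5 mi
D: 106.0 mi
The fifth-farthest is C at 258.8 mi.

C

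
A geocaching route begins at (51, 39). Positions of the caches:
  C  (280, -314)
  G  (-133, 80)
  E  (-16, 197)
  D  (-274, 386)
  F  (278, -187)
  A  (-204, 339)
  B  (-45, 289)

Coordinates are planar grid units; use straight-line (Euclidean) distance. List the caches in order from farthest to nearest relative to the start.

Computing each straight-line distance from (51, 39):
D (-274, 386): 475.4
C (280, -314): 420.8
A (-204, 339): 393.7
F (278, -187): 320.3
B (-45, 289): 267.8
G (-133, 80): 188.5
E (-16, 197): 171.6

D, C, A, F, B, G, E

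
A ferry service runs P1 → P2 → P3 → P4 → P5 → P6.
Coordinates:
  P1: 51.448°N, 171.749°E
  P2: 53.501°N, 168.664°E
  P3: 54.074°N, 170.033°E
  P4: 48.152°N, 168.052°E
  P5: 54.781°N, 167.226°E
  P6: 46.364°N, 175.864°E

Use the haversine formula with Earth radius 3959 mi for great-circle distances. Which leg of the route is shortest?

Leg distances:
P1→P2: 192.3 mi
P2→P3: 68.5 mi
P3→P4: 418.1 mi
P4→P5: 459.4 mi
P5→P6: 693.1 mi
The shortest leg is P2–P3 at 68.5 mi.

P2–P3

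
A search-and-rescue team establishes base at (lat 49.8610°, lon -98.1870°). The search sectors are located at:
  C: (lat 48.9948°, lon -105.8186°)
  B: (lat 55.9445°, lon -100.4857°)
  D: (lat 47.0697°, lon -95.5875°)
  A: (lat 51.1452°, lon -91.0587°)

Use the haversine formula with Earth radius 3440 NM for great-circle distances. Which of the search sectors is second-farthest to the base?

C

Distances from the base ((lat 49.8610°, lon -98.1870°)):
B: 374.6 NM
C: 302.4 NM
A: 282.8 NM
D: 196.9 NM
The second-farthest is C at 302.4 NM.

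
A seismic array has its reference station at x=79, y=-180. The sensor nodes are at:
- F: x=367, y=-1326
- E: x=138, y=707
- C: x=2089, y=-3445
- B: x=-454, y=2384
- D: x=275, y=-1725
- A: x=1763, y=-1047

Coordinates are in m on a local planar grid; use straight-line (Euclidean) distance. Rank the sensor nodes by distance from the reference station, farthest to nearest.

C, B, A, D, F, E

Computing each straight-line distance from x=79, y=-180:
C x=2089, y=-3445: 3834.1 m
B x=-454, y=2384: 2618.8 m
A x=1763, y=-1047: 1894.1 m
D x=275, y=-1725: 1557.4 m
F x=367, y=-1326: 1181.6 m
E x=138, y=707: 889.0 m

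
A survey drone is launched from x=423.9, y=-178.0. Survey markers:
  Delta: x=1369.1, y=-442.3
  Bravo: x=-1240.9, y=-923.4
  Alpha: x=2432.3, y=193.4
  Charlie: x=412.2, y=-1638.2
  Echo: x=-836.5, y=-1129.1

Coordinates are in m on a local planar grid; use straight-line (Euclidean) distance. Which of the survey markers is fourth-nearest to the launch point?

Distances from the launch point (x=423.9, y=-178.0):
Delta: 981.5 m
Charlie: 1460.2 m
Echo: 1579.0 m
Bravo: 1824.1 m
Alpha: 2042.5 m
The fourth-nearest is Bravo at 1824.1 m.

Bravo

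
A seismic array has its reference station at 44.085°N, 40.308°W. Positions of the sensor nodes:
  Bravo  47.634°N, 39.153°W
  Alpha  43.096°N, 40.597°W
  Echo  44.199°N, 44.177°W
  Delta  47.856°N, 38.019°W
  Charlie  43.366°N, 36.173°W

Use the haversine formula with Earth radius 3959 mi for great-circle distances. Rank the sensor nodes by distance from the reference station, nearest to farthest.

Distance from the reference station at 44.085°N, 40.308°W to each:
Alpha 43.096°N, 40.597°W: 69.9 mi
Echo 44.199°N, 44.177°W: 192.0 mi
Charlie 43.366°N, 36.173°W: 212.3 mi
Bravo 47.634°N, 39.153°W: 251.4 mi
Delta 47.856°N, 38.019°W: 282.8 mi

Alpha, Echo, Charlie, Bravo, Delta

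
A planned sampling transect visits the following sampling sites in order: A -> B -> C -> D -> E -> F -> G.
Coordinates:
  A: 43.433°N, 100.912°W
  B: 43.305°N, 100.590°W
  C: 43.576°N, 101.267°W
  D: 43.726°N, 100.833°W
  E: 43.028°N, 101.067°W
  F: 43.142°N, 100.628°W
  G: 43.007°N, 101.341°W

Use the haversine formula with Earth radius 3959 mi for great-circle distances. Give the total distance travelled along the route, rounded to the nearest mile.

Leg distances:
A→B: 18.4 mi  (cumulative 18.4 mi)
B→C: 38.8 mi  (cumulative 57.2 mi)
C→D: 24.0 mi  (cumulative 81.3 mi)
D→E: 49.6 mi  (cumulative 130.9 mi)
E→F: 23.5 mi  (cumulative 154.4 mi)
F→G: 37.2 mi  (cumulative 191.6 mi)
Total route length ≈ 192 mi.

192 mi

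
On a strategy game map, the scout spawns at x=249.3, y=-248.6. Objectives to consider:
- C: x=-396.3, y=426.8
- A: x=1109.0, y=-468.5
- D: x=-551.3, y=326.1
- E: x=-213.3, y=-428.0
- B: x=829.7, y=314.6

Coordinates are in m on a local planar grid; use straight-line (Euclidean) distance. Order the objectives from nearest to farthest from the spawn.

E, B, A, C, D

Distance from the spawn at x=249.3, y=-248.6 to each:
E x=-213.3, y=-428.0: 496.2 m
B x=829.7, y=314.6: 808.7 m
A x=1109.0, y=-468.5: 887.4 m
C x=-396.3, y=426.8: 934.3 m
D x=-551.3, y=326.1: 985.5 m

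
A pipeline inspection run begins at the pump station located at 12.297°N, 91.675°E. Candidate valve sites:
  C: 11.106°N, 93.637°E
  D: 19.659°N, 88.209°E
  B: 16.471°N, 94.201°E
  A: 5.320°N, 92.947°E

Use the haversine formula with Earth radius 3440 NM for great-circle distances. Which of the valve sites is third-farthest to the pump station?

B

Distances from the pump station (12.297°N, 91.675°E):
D: 485.1 NM
A: 425.6 NM
B: 290.5 NM
C: 135.7 NM
The third-farthest is B at 290.5 NM.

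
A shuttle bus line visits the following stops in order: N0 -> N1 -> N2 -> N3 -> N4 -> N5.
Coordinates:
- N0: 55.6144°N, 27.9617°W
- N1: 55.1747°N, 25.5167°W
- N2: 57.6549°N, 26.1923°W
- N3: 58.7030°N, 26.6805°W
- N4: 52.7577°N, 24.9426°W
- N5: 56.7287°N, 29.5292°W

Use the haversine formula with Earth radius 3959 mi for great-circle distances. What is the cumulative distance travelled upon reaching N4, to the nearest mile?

765 mi

Leg distances:
N0→N1: 100.6 mi  (cumulative 100.6 mi)
N1→N2: 173.3 mi  (cumulative 273.9 mi)
N2→N3: 74.6 mi  (cumulative 348.5 mi)
N3→N4: 416.3 mi  (cumulative 764.8 mi)
Cumulative distance at N4 ≈ 765 mi.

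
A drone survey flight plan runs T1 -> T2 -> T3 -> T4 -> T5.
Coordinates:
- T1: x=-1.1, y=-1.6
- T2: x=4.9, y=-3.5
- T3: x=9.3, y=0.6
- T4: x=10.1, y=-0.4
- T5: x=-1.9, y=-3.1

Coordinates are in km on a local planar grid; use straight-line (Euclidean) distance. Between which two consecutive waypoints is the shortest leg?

T3–T4

Leg distances:
T1→T2: 6.3 km
T2→T3: 6.0 km
T3→T4: 1.3 km
T4→T5: 12.3 km
The shortest leg is T3–T4 at 1.3 km.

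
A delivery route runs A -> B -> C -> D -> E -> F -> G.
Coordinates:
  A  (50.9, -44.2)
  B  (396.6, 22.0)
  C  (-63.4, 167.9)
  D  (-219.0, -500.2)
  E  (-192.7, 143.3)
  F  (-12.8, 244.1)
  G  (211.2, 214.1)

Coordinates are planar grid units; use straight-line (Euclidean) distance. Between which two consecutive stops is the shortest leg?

Leg distances:
A→B: 352.0
B→C: 482.6
C→D: 686.0
D→E: 644.0
E→F: 206.2
F→G: 226.0
The shortest leg is E–F at 206.2.

E–F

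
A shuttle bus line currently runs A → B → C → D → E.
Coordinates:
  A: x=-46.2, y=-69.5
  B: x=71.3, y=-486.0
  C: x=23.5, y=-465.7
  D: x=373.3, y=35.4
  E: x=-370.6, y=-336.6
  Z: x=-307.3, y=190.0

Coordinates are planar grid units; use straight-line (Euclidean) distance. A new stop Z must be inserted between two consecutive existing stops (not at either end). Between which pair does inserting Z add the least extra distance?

Added distance for inserting Z between each consecutive pair:
A–B: 710.2
B–C: 1457.3
C–D: 821.2
D–E: 396.6
Smallest added distance is 396.6, inserting between D and E.

between D and E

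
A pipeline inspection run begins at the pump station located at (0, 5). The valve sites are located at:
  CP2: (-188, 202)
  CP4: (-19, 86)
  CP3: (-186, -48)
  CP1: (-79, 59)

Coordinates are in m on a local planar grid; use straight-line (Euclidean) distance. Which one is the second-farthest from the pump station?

Distance to each, sorted:
CP2: 272.3 m
CP3: 193.4 m
CP1: 95.7 m
CP4: 83.2 m
The second-farthest is CP3 at 193.4 m.

CP3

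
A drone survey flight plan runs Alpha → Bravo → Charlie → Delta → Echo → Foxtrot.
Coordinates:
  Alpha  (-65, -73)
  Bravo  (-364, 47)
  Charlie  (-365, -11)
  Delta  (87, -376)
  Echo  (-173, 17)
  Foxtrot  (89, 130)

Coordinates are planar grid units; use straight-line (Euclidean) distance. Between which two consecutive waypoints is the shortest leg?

Leg distances:
Alpha→Bravo: 322.2
Bravo→Charlie: 58.0
Charlie→Delta: 581.0
Delta→Echo: 471.2
Echo→Foxtrot: 285.3
The shortest leg is Bravo–Charlie at 58.0.

Bravo–Charlie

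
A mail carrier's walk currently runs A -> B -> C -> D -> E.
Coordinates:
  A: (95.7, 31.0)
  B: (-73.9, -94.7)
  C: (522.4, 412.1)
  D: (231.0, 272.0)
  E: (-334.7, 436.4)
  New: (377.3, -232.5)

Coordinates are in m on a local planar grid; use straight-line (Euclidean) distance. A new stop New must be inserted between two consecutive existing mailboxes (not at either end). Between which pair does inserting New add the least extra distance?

Added distance for inserting New between each consecutive pair:
A–B: 646.3 m
B–C: 349.9 m
C–D: 862.7 m
D–E: 913.1 m
Smallest added distance is 349.9 m, inserting between B and C.

between B and C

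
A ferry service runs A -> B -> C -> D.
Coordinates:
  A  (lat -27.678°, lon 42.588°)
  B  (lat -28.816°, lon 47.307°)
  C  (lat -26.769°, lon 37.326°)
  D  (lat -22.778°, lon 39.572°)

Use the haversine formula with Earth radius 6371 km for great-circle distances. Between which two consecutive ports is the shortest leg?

Leg distances:
A→B: 479.2 km
B→C: 1007.5 km
C→D: 498.3 km
The shortest leg is A–B at 479.2 km.

A–B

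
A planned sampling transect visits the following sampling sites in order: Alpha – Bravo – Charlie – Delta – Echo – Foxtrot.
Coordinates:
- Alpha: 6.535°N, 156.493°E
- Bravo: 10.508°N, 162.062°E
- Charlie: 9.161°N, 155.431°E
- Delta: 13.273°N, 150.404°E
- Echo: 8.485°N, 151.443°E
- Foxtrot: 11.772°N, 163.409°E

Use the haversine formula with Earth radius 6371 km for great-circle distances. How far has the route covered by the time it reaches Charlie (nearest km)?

Leg distances:
Alpha→Bravo: 755.0 km  (cumulative 755.0 km)
Bravo→Charlie: 741.7 km  (cumulative 1496.8 km)
Cumulative distance at Charlie ≈ 1497 km.

1497 km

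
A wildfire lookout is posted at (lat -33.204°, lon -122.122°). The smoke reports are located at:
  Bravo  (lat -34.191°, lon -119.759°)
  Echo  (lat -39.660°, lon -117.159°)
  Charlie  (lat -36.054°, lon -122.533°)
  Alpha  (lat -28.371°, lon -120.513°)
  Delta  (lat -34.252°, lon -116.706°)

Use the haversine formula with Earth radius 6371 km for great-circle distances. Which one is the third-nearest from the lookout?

Delta

Distance to each, sorted:
Bravo: 244.6 km
Charlie: 319.1 km
Delta: 514.2 km
Alpha: 558.9 km
Echo: 843.7 km
The third-nearest is Delta at 514.2 km.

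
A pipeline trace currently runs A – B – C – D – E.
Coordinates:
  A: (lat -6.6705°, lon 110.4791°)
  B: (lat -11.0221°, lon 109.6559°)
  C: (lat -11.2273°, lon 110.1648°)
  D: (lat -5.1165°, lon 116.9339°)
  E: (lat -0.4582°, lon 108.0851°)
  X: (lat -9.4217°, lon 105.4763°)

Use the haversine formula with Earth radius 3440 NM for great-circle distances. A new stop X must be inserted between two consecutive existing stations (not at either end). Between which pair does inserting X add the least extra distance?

Added distance for inserting X between each consecutive pair:
A–B: 339.4 NM
B–C: 530.0 NM
C–D: 482.6 NM
D–E: 690.1 NM
Smallest added distance is 339.4 NM, inserting between A and B.

between A and B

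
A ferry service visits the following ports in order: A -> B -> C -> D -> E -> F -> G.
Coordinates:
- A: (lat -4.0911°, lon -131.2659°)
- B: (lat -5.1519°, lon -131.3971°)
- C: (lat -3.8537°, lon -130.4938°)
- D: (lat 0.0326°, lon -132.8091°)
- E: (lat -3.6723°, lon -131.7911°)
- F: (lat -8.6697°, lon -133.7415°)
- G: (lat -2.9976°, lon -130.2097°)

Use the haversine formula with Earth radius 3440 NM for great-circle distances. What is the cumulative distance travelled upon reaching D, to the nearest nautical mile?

431 NM

Leg distances:
A→B: 64.2 NM  (cumulative 64.2 NM)
B→C: 94.9 NM  (cumulative 159.0 NM)
C→D: 271.5 NM  (cumulative 430.6 NM)
Cumulative distance at D ≈ 431 NM.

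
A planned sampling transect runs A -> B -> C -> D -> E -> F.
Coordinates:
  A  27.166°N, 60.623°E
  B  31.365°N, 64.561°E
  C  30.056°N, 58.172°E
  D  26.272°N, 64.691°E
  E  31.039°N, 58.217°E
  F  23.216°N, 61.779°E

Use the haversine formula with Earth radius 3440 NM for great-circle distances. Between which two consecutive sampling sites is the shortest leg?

Leg distances:
A→B: 325.7 NM
B→C: 339.0 NM
C→D: 413.0 NM
D→E: 445.1 NM
E→F: 506.7 NM
The shortest leg is A–B at 325.7 NM.

A–B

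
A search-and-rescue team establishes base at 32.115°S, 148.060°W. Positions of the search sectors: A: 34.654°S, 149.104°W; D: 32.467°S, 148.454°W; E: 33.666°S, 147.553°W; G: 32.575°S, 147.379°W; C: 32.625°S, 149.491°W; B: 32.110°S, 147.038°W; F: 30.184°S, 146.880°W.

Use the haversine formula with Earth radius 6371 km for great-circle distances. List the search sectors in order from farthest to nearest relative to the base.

A, F, E, C, B, G, D

Computing each great-circle distance from 32.115°S, 148.060°W:
A 34.654°S, 149.104°W: 298.5 km
F 30.184°S, 146.880°W: 242.3 km
E 33.666°S, 147.553°W: 178.8 km
C 32.625°S, 149.491°W: 145.9 km
B 32.110°S, 147.038°W: 96.3 km
G 32.575°S, 147.379°W: 81.9 km
D 32.467°S, 148.454°W: 53.9 km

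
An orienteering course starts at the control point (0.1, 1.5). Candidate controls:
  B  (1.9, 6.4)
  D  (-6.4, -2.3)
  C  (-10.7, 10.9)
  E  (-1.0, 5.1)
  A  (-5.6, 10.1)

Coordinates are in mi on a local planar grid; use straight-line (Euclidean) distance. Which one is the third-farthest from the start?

D

Distance to each, sorted:
C: 14.3 mi
A: 10.3 mi
D: 7.5 mi
B: 5.2 mi
E: 3.8 mi
The third-farthest is D at 7.5 mi.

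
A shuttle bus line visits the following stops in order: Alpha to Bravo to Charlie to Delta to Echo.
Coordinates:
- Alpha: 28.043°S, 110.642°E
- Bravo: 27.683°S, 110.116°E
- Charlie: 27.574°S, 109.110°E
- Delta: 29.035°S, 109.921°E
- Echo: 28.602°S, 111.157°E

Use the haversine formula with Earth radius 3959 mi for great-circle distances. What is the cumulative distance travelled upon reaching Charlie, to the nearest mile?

Leg distances:
Alpha→Bravo: 40.6 mi  (cumulative 40.6 mi)
Bravo→Charlie: 62.0 mi  (cumulative 102.7 mi)
Cumulative distance at Charlie ≈ 103 mi.

103 mi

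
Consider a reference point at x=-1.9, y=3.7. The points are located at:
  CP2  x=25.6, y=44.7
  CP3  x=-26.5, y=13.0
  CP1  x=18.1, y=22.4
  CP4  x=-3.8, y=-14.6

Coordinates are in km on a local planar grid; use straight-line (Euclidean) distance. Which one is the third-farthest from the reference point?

Distances from the reference point (x=-1.9, y=3.7):
CP2: 49.4 km
CP1: 27.4 km
CP3: 26.3 km
CP4: 18.4 km
The third-farthest is CP3 at 26.3 km.

CP3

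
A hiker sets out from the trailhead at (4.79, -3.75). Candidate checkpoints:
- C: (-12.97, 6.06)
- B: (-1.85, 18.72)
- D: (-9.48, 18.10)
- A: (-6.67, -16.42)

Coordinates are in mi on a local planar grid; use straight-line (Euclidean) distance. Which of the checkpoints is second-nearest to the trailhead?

Distances from the trailhead ((4.79, -3.75)):
A: 17.1 mi
C: 20.3 mi
B: 23.4 mi
D: 26.1 mi
The second-nearest is C at 20.3 mi.

C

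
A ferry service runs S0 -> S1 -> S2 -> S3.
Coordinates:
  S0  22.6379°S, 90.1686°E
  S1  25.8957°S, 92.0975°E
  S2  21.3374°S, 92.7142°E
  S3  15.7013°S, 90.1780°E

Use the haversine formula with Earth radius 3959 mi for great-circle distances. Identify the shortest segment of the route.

S0–S1

Leg distances:
S0→S1: 255.8 mi
S1→S2: 317.4 mi
S2→S3: 423.4 mi
The shortest leg is S0–S1 at 255.8 mi.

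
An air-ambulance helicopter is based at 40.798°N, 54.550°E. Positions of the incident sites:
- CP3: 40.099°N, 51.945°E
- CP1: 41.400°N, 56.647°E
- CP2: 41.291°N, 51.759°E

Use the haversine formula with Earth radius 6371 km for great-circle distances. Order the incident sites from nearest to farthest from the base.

Computing each great-circle distance from 40.798°N, 54.550°E:
CP1 41.400°N, 56.647°E: 188.0 km
CP3 40.099°N, 51.945°E: 233.7 km
CP2 41.291°N, 51.759°E: 240.4 km

CP1, CP3, CP2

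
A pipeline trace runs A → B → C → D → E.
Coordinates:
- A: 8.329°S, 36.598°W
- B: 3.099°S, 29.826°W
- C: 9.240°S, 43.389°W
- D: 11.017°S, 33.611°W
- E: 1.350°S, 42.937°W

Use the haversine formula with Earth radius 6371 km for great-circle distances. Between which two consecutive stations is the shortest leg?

Leg distances:
A→B: 948.3 km
B→C: 1646.9 km
C→D: 1088.3 km
D→E: 1488.5 km
The shortest leg is A–B at 948.3 km.

A–B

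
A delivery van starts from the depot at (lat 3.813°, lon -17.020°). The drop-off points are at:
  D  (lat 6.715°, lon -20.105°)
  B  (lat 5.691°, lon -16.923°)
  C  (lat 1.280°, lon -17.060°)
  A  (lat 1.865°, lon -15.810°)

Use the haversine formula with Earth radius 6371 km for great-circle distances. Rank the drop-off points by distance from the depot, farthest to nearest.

D, C, A, B

Distance from the depot at (lat 3.813°, lon -17.020°) to each:
D (lat 6.715°, lon -20.105°): 469.9 km
C (lat 1.280°, lon -17.060°): 281.7 km
A (lat 1.865°, lon -15.810°): 254.9 km
B (lat 5.691°, lon -16.923°): 209.1 km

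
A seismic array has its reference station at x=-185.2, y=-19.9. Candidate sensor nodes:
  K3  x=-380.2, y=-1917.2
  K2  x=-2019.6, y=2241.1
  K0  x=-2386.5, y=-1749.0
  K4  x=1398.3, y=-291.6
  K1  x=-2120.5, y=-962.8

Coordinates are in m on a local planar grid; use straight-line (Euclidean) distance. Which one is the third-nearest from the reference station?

Distances from the reference station (x=-185.2, y=-19.9):
K4: 1606.6 m
K3: 1907.3 m
K1: 2152.8 m
K0: 2799.2 m
K2: 2911.6 m
The third-nearest is K1 at 2152.8 m.

K1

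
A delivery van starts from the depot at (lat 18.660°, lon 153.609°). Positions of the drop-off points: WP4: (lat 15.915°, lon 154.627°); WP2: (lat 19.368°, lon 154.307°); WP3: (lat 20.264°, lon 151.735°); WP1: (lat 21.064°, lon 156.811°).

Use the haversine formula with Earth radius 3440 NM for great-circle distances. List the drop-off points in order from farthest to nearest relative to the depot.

Distance from the depot at (lat 18.660°, lon 153.609°) to each:
WP1 (lat 21.064°, lon 156.811°): 231.3 NM
WP4 (lat 15.915°, lon 154.627°): 174.8 NM
WP3 (lat 20.264°, lon 151.735°): 143.3 NM
WP2 (lat 19.368°, lon 154.307°): 58.1 NM

WP1, WP4, WP3, WP2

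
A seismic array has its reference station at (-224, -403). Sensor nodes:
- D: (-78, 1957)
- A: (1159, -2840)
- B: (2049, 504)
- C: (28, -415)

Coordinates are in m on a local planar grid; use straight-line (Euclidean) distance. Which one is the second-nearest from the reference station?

D

Distance to each, sorted:
C: 252.3 m
D: 2364.5 m
B: 2447.3 m
A: 2802.1 m
The second-nearest is D at 2364.5 m.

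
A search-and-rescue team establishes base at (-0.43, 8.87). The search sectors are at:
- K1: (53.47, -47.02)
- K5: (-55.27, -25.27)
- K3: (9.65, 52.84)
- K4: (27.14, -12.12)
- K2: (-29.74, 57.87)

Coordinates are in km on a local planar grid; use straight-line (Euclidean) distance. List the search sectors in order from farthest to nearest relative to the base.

K1, K5, K2, K3, K4

Distance from the base at (-0.43, 8.87) to each:
K1 (53.47, -47.02): 77.6 km
K5 (-55.27, -25.27): 64.6 km
K2 (-29.74, 57.87): 57.1 km
K3 (9.65, 52.84): 45.1 km
K4 (27.14, -12.12): 34.7 km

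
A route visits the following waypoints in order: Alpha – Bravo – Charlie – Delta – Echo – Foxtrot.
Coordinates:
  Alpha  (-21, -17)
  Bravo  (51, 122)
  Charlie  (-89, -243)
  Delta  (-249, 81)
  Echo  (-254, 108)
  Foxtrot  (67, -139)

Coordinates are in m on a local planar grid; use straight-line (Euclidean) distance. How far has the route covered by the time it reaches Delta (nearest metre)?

909 m

Leg distances:
Alpha→Bravo: 156.5 m  (cumulative 156.5 m)
Bravo→Charlie: 390.9 m  (cumulative 547.5 m)
Charlie→Delta: 361.4 m  (cumulative 908.8 m)
Cumulative distance at Delta ≈ 909 m.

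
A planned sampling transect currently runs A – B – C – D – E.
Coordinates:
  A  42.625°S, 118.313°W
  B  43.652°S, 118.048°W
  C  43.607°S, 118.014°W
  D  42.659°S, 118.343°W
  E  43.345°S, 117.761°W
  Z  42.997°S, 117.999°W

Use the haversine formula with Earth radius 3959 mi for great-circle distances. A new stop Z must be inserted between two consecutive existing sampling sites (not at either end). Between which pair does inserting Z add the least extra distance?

between D and E

Added distance for inserting Z between each consecutive pair:
A–B: 3.3 mi
B–C: 83.9 mi
C–D: 3.7 mi
D–E: 0.2 mi
Smallest added distance is 0.2 mi, inserting between D and E.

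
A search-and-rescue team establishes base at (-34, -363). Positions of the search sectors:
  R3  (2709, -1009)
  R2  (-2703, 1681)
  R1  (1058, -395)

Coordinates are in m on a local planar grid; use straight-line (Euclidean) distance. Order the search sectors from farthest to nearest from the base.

R2, R3, R1

Distance from the base at (-34, -363) to each:
R2 (-2703, 1681): 3361.8 m
R3 (2709, -1009): 2818.0 m
R1 (1058, -395): 1092.5 m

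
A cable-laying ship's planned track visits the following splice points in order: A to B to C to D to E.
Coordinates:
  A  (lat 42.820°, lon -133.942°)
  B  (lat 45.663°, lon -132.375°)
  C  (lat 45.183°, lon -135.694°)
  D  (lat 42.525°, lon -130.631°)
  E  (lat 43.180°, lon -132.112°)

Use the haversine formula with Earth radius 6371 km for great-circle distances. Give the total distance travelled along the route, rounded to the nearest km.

1247 km

Leg distances:
A→B: 339.9 km  (cumulative 339.9 km)
B→C: 264.4 km  (cumulative 604.3 km)
C→D: 502.0 km  (cumulative 1106.3 km)
D→E: 141.0 km  (cumulative 1247.3 km)
Total route length ≈ 1247 km.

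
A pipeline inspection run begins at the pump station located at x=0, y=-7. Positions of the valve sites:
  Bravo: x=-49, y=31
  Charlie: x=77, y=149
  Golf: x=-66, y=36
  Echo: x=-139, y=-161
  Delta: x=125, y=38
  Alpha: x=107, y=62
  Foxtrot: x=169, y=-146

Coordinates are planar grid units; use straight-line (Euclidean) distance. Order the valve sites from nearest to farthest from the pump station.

Distances from the pump station:
Bravo x=-49, y=31: 62.0
Golf x=-66, y=36: 78.8
Alpha x=107, y=62: 127.3
Delta x=125, y=38: 132.9
Charlie x=77, y=149: 174.0
Echo x=-139, y=-161: 207.5
Foxtrot x=169, y=-146: 218.8

Bravo, Golf, Alpha, Delta, Charlie, Echo, Foxtrot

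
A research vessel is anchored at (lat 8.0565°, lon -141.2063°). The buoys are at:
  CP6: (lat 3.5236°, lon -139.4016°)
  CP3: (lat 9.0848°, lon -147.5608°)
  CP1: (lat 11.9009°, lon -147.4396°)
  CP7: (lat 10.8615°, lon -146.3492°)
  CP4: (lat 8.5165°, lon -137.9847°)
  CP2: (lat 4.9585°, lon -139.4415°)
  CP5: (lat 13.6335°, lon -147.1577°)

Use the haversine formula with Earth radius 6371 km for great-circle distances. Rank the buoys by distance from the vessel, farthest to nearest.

CP5, CP1, CP3, CP7, CP6, CP2, CP4

Distance from the vessel at (lat 8.0565°, lon -141.2063°) to each:
CP5 (lat 13.6335°, lon -147.1577°): 898.1 km
CP1 (lat 11.9009°, lon -147.4396°): 805.3 km
CP3 (lat 9.0848°, lon -147.5608°): 708.0 km
CP7 (lat 10.8615°, lon -146.3492°): 644.5 km
CP6 (lat 3.5236°, lon -139.4016°): 542.1 km
CP2 (lat 4.9585°, lon -139.4415°): 395.8 km
CP4 (lat 8.5165°, lon -137.9847°): 358.2 km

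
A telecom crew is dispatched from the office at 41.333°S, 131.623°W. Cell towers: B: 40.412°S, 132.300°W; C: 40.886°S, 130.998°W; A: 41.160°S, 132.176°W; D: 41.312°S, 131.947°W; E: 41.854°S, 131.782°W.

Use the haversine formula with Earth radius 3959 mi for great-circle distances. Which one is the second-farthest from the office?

C

Distances from the office (41.333°S, 131.623°W):
B: 72.8 mi
C: 44.9 mi
E: 36.9 mi
A: 31.1 mi
D: 16.9 mi
The second-farthest is C at 44.9 mi.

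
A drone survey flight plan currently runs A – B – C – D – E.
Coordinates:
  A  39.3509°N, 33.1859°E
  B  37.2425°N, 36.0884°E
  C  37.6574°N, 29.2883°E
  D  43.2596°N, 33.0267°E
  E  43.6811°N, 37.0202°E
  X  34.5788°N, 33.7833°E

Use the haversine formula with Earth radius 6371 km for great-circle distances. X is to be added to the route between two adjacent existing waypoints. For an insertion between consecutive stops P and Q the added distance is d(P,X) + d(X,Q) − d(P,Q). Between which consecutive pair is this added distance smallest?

Added distance for inserting X between each consecutive pair:
A–B: 549.8 km
B–C: 289.0 km
C–D: 798.2 km
D–E: 1691.5 km
Smallest added distance is 289.0 km, inserting between B and C.

between B and C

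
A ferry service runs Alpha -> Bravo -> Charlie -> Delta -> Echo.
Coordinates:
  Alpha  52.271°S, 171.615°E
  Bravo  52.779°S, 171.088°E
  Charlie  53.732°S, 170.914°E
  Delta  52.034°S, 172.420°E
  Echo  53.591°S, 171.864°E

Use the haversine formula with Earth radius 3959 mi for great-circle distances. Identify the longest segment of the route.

Charlie–Delta

Leg distances:
Alpha→Bravo: 41.5 mi
Bravo→Charlie: 66.2 mi
Charlie→Delta: 133.1 mi
Delta→Echo: 110.1 mi
The longest leg is Charlie–Delta at 133.1 mi.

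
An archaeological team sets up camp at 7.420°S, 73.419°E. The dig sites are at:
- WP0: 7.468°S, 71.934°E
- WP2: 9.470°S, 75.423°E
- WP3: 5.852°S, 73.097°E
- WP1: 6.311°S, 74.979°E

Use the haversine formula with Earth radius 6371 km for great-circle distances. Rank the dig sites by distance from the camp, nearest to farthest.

WP0, WP3, WP1, WP2

Distance from the camp at 7.420°S, 73.419°E to each:
WP0 7.468°S, 71.934°E: 163.8 km
WP3 5.852°S, 73.097°E: 177.9 km
WP1 6.311°S, 74.979°E: 211.8 km
WP2 9.470°S, 75.423°E: 317.1 km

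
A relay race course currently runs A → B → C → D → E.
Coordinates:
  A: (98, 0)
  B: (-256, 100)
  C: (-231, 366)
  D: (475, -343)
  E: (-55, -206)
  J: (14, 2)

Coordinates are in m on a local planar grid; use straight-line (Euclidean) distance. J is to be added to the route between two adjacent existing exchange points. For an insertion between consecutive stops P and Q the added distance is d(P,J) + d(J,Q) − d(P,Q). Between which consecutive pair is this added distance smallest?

Added distance for inserting J between each consecutive pair:
A–B: 3.4 m
B–C: 458.8 m
C–D: 14.0 m
D–E: 247.5 m
Smallest added distance is 3.4 m, inserting between A and B.

between A and B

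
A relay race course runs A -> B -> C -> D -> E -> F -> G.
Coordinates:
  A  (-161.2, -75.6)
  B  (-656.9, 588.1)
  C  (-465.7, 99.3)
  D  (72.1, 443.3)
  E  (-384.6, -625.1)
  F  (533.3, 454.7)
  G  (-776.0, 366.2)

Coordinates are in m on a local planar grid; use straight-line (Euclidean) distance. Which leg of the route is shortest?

B–C

Leg distances:
A→B: 828.4 m
B→C: 524.9 m
C→D: 638.4 m
D→E: 1161.9 m
E→F: 1417.2 m
F→G: 1312.3 m
The shortest leg is B–C at 524.9 m.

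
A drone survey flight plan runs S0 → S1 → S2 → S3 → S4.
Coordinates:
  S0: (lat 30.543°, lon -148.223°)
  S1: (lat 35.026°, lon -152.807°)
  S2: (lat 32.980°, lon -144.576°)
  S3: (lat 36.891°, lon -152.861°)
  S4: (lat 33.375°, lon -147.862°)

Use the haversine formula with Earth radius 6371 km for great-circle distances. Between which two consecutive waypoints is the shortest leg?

Leg distances:
S0→S1: 657.2 km
S1→S2: 791.8 km
S2→S3: 871.0 km
S3→S4: 599.4 km
The shortest leg is S3–S4 at 599.4 km.

S3–S4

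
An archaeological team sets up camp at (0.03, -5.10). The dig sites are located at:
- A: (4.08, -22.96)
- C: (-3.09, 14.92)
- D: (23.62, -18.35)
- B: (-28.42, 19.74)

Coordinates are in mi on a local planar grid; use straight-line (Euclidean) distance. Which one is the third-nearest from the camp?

D

Distance to each, sorted:
A: 18.3 mi
C: 20.3 mi
D: 27.1 mi
B: 37.8 mi
The third-nearest is D at 27.1 mi.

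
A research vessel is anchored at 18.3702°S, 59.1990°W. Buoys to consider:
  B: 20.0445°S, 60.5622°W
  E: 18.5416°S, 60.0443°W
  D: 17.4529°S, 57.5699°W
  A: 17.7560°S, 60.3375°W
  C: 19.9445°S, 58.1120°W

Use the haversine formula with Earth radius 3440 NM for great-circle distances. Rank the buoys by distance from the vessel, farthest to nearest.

B, C, D, A, E

Distance from the vessel at 18.3702°S, 59.1990°W to each:
B 20.0445°S, 60.5622°W: 126.8 NM
C 19.9445°S, 58.1120°W: 112.8 NM
D 17.4529°S, 57.5699°W: 108.1 NM
A 17.7560°S, 60.3375°W: 74.7 NM
E 18.5416°S, 60.0443°W: 49.2 NM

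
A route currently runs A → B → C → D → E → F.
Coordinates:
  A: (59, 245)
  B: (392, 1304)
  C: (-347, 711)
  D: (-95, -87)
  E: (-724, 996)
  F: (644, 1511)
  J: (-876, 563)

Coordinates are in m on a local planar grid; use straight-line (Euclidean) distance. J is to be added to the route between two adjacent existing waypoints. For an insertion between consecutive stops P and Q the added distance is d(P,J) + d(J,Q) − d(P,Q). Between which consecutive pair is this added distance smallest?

Added distance for inserting J between each consecutive pair:
A–B: 1346.1 m
B–C: 1070.4 m
C–D: 728.6 m
D–E: 222.6 m
E–F: 788.6 m
Smallest added distance is 222.6 m, inserting between D and E.

between D and E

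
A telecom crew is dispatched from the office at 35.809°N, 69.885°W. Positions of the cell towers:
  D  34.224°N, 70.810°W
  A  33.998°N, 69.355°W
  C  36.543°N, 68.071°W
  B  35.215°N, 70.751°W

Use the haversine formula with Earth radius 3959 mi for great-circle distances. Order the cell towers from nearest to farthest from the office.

Computing each great-circle distance from 35.809°N, 69.885°W:
B 35.215°N, 70.751°W: 63.7 mi
C 36.543°N, 68.071°W: 113.2 mi
D 34.224°N, 70.810°W: 121.4 mi
A 33.998°N, 69.355°W: 128.7 mi

B, C, D, A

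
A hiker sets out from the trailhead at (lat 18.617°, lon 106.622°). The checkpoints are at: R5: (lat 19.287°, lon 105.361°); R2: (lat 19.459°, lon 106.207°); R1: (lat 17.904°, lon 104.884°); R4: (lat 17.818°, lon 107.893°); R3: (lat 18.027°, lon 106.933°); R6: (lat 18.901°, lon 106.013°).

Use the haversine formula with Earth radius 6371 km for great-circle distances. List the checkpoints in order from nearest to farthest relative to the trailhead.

Computing each great-circle distance from (lat 18.617°, lon 106.622°):
R6 (lat 18.901°, lon 106.013°): 71.5 km
R3 (lat 18.027°, lon 106.933°): 73.4 km
R2 (lat 19.459°, lon 106.207°): 103.3 km
R5 (lat 19.287°, lon 105.361°): 152.1 km
R4 (lat 17.818°, lon 107.893°): 161.0 km
R1 (lat 17.904°, lon 104.884°): 199.9 km

R6, R3, R2, R5, R4, R1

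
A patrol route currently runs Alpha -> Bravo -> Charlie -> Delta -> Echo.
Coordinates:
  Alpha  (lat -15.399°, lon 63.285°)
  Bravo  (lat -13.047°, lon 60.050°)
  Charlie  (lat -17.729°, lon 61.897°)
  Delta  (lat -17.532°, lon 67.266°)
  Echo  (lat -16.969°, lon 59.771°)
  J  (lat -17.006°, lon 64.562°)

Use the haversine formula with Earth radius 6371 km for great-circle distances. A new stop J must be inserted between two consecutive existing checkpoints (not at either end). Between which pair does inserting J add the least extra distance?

Added distance for inserting J between each consecutive pair:
Alpha–Bravo: 443.5 km
Bravo–Charlie: 391.6 km
Charlie–Delta: 17.7 km
Delta–Echo: 4.2 km
Smallest added distance is 4.2 km, inserting between Delta and Echo.

between Delta and Echo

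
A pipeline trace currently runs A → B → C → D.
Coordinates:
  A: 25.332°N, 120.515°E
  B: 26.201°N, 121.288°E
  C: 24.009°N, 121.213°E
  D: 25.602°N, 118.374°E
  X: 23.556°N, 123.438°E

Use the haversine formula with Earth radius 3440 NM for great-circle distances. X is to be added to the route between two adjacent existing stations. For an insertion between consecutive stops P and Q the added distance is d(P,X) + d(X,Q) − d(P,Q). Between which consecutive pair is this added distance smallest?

Added distance for inserting X between each consecutive pair:
A–B: 322.5 NM
B–C: 190.9 NM
C–D: 245.9 NM
Smallest added distance is 190.9 NM, inserting between B and C.

between B and C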